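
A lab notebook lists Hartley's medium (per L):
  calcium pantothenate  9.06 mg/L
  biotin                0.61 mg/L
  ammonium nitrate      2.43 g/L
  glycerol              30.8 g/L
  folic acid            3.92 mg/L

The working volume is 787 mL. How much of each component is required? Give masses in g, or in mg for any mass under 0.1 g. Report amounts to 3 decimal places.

Target volume = 787 mL = 0.787 L.
calcium pantothenate: 9.06 mg/L × 0.787 L = 7.130 mg
biotin: 0.61 mg/L × 0.787 L = 0.480 mg
ammonium nitrate: 2.43 g/L × 0.787 L = 1.912 g
glycerol: 30.8 g/L × 0.787 L = 24.240 g
folic acid: 3.92 mg/L × 0.787 L = 3.085 mg

calcium pantothenate 7.130 mg; biotin 0.480 mg; ammonium nitrate 1.912 g; glycerol 24.240 g; folic acid 3.085 mg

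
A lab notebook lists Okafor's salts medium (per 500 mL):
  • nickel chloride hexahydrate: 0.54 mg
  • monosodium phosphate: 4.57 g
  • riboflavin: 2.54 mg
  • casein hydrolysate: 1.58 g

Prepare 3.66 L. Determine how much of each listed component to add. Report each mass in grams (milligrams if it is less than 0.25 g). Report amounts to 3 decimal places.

nickel chloride hexahydrate 3.953 mg; monosodium phosphate 33.452 g; riboflavin 18.593 mg; casein hydrolysate 11.566 g

Scale factor = 3660 mL / 500 mL = 7.32.
nickel chloride hexahydrate: 0.54 mg × (3660 mL / 500 mL) = 3.953 mg
monosodium phosphate: 4.57 g × (3660 mL / 500 mL) = 33.452 g
riboflavin: 2.54 mg × (3660 mL / 500 mL) = 18.593 mg
casein hydrolysate: 1.58 g × (3660 mL / 500 mL) = 11.566 g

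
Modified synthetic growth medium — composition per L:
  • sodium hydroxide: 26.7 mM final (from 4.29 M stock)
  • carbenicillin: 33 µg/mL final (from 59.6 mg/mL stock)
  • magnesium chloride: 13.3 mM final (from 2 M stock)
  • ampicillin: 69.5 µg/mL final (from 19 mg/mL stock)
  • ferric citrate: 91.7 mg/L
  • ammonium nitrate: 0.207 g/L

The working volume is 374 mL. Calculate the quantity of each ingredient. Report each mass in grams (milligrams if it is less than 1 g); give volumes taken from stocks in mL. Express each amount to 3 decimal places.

sodium hydroxide 2.328 mL; carbenicillin 0.207 mL; magnesium chloride 2.487 mL; ampicillin 1.368 mL; ferric citrate 34.296 mg; ammonium nitrate 77.418 mg

Target volume = 374 mL = 0.374 L.
sodium hydroxide: dilute stock: 26.7 mM × 374 mL ÷ 4290 mM = 2.328 mL
carbenicillin: dilute stock: 33 µg/mL × 374 mL ÷ 59600 µg/mL = 0.207 mL
magnesium chloride: C1V1 = C2V2 → 13.3 mM × 374 mL ÷ 2000 mM = 2.487 mL
ampicillin: dilute stock: 69.5 µg/mL × 374 mL ÷ 19000 µg/mL = 1.368 mL
ferric citrate: 91.7 mg/L × 0.374 L = 34.296 mg
ammonium nitrate: 0.207 g/L × 0.374 L = 0.077418 g = 77.418 mg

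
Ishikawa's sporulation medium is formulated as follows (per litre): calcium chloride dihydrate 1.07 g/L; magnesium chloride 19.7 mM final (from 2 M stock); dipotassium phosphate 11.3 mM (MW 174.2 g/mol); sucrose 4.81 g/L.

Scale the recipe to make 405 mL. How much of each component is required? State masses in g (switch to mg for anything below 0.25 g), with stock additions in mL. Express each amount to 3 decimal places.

Working volume: 405 mL = 0.405 L.
calcium chloride dihydrate: 1.07 g/L × 0.405 L = 0.433 g
magnesium chloride: C1V1 = C2V2 → 19.7 mM × 405 mL ÷ 2000 mM = 3.989 mL
dipotassium phosphate: 11.3 mmol/L × 174.2 g/mol × 0.405 L ÷ 1000 = 0.797 g
sucrose: 4.81 g/L × 0.405 L = 1.948 g

calcium chloride dihydrate 0.433 g; magnesium chloride 3.989 mL; dipotassium phosphate 0.797 g; sucrose 1.948 g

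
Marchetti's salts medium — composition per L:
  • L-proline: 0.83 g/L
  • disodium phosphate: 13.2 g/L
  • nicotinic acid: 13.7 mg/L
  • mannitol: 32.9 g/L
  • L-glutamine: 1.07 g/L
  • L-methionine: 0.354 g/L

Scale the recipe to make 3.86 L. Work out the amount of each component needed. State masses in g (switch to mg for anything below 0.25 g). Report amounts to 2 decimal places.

L-proline 3.20 g; disodium phosphate 50.95 g; nicotinic acid 52.88 mg; mannitol 126.99 g; L-glutamine 4.13 g; L-methionine 1.37 g

Working volume: 3.86 L.
L-proline: 0.83 g/L × 3.86 L = 3.20 g
disodium phosphate: 13.2 g/L × 3.86 L = 50.95 g
nicotinic acid: 13.7 mg/L × 3.86 L = 52.88 mg
mannitol: 32.9 g/L × 3.86 L = 126.99 g
L-glutamine: 1.07 g/L × 3.86 L = 4.13 g
L-methionine: 0.354 g/L × 3.86 L = 1.37 g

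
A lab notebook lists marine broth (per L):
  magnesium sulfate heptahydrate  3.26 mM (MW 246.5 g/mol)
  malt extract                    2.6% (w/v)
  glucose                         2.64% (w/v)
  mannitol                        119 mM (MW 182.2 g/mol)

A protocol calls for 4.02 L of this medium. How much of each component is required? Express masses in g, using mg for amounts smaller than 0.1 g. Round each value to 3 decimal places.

magnesium sulfate heptahydrate 3.230 g; malt extract 104.520 g; glucose 106.128 g; mannitol 87.161 g

Scale factor relative to 1 L: 4.02.
magnesium sulfate heptahydrate: 3.26 mmol/L × 246.5 g/mol × 4.02 L ÷ 1000 = 3.230 g
malt extract: 2.6 g per 100 mL × 4020 mL ÷ 100 = 104.520 g
glucose: 2.64% w/v = 26.4 g/L → 26.4 × 4.02 L = 106.128 g
mannitol: 119 mmol/L × 182.2 g/mol × 4.02 L ÷ 1000 = 87.161 g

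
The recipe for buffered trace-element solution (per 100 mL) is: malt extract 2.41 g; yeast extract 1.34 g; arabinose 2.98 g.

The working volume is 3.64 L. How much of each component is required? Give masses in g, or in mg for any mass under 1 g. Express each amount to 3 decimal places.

malt extract 87.724 g; yeast extract 48.776 g; arabinose 108.472 g

Ratio of target to recipe volume: 3640 / 100 = 36.4.
malt extract: 2.41 g × (3640 mL / 100 mL) = 87.724 g
yeast extract: 1.34 g × (3640 mL / 100 mL) = 48.776 g
arabinose: 2.98 g × (3640 mL / 100 mL) = 108.472 g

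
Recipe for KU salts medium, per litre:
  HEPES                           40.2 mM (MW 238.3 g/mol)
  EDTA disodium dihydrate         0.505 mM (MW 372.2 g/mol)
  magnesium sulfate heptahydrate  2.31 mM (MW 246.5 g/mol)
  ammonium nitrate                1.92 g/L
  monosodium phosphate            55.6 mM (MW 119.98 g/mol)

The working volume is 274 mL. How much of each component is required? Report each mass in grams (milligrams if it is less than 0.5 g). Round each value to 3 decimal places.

Target volume = 274 mL = 0.274 L.
HEPES: 40.2 mmol/L × 238.3 g/mol × 0.274 L ÷ 1000 = 2.625 g
EDTA disodium dihydrate: 0.505 mmol/L × 372.2 mg/mmol × 0.274 L = 51.501 mg
magnesium sulfate heptahydrate: 2.31 mmol/L × 246.5 mg/mmol × 0.274 L = 156.020 mg
ammonium nitrate: 1.92 g/L × 0.274 L = 0.526 g
monosodium phosphate: 55.6 mmol/L × 119.98 g/mol × 0.274 L ÷ 1000 = 1.828 g

HEPES 2.625 g; EDTA disodium dihydrate 51.501 mg; magnesium sulfate heptahydrate 156.020 mg; ammonium nitrate 0.526 g; monosodium phosphate 1.828 g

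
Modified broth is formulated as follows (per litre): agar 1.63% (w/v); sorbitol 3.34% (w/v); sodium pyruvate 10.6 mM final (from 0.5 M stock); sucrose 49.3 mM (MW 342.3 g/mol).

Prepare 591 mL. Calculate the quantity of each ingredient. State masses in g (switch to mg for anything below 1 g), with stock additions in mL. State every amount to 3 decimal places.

Working volume: 591 mL = 0.591 L.
agar: 1.63 g per 100 mL × 591 mL ÷ 100 = 9.633 g
sorbitol: 3.34% w/v = 33.4 g/L → 33.4 × 0.591 L = 19.739 g
sodium pyruvate: C1V1 = C2V2 → 10.6 mM × 591 mL ÷ 500 mM = 12.529 mL
sucrose: 49.3 mmol/L × 342.3 g/mol × 0.591 L ÷ 1000 = 9.973 g

agar 9.633 g; sorbitol 19.739 g; sodium pyruvate 12.529 mL; sucrose 9.973 g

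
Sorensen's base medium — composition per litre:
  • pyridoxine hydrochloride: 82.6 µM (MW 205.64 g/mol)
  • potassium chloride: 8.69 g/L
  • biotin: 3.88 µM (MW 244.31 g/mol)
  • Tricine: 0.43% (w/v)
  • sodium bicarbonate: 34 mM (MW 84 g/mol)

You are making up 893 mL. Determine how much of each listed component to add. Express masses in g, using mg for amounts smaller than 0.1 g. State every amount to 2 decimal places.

Working volume: 893 mL = 0.893 L.
pyridoxine hydrochloride: 82.6 µmol/L × 205.64 g/mol × 0.893 L ÷ 1000 = 15.17 mg
potassium chloride: 8.69 g/L × 0.893 L = 7.76 g
biotin: 3.88 µmol/L × 244.31 g/mol × 0.893 L ÷ 1000 = 0.85 mg
Tricine: 0.43 g per 100 mL × 893 mL ÷ 100 = 3.84 g
sodium bicarbonate: 34 mmol/L × 84 g/mol × 0.893 L ÷ 1000 = 2.55 g

pyridoxine hydrochloride 15.17 mg; potassium chloride 7.76 g; biotin 0.85 mg; Tricine 3.84 g; sodium bicarbonate 2.55 g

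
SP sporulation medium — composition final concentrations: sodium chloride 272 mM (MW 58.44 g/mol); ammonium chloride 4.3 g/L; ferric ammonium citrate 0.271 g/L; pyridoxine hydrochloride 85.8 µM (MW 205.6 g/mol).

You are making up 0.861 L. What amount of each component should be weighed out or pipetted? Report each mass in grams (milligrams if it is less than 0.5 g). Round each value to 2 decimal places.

sodium chloride 13.69 g; ammonium chloride 3.70 g; ferric ammonium citrate 233.33 mg; pyridoxine hydrochloride 15.19 mg

Working volume: 0.861 L.
sodium chloride: 272 mmol/L × 58.44 g/mol × 0.861 L ÷ 1000 = 13.69 g
ammonium chloride: 4.3 g/L × 0.861 L = 3.70 g
ferric ammonium citrate: 0.271 g/L × 0.861 L = 0.233331 g = 233.33 mg
pyridoxine hydrochloride: 85.8 µmol/L × 205.6 g/mol × 0.861 L ÷ 1000 = 15.19 mg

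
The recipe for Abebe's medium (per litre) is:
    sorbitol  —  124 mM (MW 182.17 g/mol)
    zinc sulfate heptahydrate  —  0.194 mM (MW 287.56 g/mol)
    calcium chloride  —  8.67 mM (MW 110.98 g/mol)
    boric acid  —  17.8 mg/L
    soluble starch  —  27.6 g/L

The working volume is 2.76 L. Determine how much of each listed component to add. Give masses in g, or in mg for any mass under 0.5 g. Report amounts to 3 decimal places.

sorbitol 62.346 g; zinc sulfate heptahydrate 153.971 mg; calcium chloride 2.656 g; boric acid 49.128 mg; soluble starch 76.176 g

Working volume: 2.76 L.
sorbitol: 124 mmol/L × 182.17 g/mol × 2.76 L ÷ 1000 = 62.346 g
zinc sulfate heptahydrate: 0.194 mmol/L × 287.56 mg/mmol × 2.76 L = 153.971 mg
calcium chloride: 8.67 mmol/L × 110.98 g/mol × 2.76 L ÷ 1000 = 2.656 g
boric acid: 17.8 mg/L × 2.76 L = 49.128 mg
soluble starch: 27.6 g/L × 2.76 L = 76.176 g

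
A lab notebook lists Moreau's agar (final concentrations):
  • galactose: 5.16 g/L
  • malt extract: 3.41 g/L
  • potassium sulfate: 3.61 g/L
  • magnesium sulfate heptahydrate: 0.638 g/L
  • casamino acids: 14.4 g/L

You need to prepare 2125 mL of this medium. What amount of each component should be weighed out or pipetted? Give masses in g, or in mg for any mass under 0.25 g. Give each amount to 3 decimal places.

galactose 10.965 g; malt extract 7.246 g; potassium sulfate 7.671 g; magnesium sulfate heptahydrate 1.356 g; casamino acids 30.600 g

Target volume = 2125 mL = 2.125 L.
galactose: 5.16 g/L × 2.125 L = 10.965 g
malt extract: 3.41 g/L × 2.125 L = 7.246 g
potassium sulfate: 3.61 g/L × 2.125 L = 7.671 g
magnesium sulfate heptahydrate: 0.638 g/L × 2.125 L = 1.356 g
casamino acids: 14.4 g/L × 2.125 L = 30.600 g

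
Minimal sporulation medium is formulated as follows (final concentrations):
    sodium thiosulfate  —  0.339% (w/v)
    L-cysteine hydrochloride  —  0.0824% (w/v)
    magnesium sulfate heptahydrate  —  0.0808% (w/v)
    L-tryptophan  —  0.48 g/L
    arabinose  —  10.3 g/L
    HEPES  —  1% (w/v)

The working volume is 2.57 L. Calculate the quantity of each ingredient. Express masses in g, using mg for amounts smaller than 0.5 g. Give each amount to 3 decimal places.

sodium thiosulfate 8.712 g; L-cysteine hydrochloride 2.118 g; magnesium sulfate heptahydrate 2.077 g; L-tryptophan 1.234 g; arabinose 26.471 g; HEPES 25.700 g

Working volume: 2.57 L.
sodium thiosulfate: 0.339% w/v = 3.39 g/L → 3.39 × 2.57 L = 8.712 g
L-cysteine hydrochloride: 0.0824 g per 100 mL × 2570 mL ÷ 100 = 2.118 g
magnesium sulfate heptahydrate: 0.0808% w/v = 0.808 g/L → 0.808 × 2.57 L = 2.077 g
L-tryptophan: 0.48 g/L × 2.57 L = 1.234 g
arabinose: 10.3 g/L × 2.57 L = 26.471 g
HEPES: 1 g per 100 mL × 2570 mL ÷ 100 = 25.700 g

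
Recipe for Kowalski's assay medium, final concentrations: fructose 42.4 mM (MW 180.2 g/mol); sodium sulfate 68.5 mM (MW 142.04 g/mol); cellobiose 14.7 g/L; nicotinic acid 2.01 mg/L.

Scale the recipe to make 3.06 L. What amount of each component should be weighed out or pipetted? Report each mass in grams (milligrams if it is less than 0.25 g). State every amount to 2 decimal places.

fructose 23.38 g; sodium sulfate 29.77 g; cellobiose 44.98 g; nicotinic acid 6.15 mg

Scale factor relative to 1 L: 3.06.
fructose: 42.4 mmol/L × 180.2 g/mol × 3.06 L ÷ 1000 = 23.38 g
sodium sulfate: 68.5 mmol/L × 142.04 g/mol × 3.06 L ÷ 1000 = 29.77 g
cellobiose: 14.7 g/L × 3.06 L = 44.98 g
nicotinic acid: 2.01 mg/L × 3.06 L = 6.15 mg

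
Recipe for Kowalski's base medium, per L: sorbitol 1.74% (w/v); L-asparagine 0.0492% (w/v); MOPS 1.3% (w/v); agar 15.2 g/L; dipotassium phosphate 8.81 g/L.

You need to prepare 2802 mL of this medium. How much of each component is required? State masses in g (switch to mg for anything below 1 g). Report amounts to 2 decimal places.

sorbitol 48.75 g; L-asparagine 1.38 g; MOPS 36.43 g; agar 42.59 g; dipotassium phosphate 24.69 g

Scale factor relative to 1 L: 2.802.
sorbitol: 1.74 g per 100 mL × 2802 mL ÷ 100 = 48.75 g
L-asparagine: 0.0492% w/v = 0.492 g/L → 0.492 × 2.802 L = 1.38 g
MOPS: 1.3 g per 100 mL × 2802 mL ÷ 100 = 36.43 g
agar: 15.2 g/L × 2.802 L = 42.59 g
dipotassium phosphate: 8.81 g/L × 2.802 L = 24.69 g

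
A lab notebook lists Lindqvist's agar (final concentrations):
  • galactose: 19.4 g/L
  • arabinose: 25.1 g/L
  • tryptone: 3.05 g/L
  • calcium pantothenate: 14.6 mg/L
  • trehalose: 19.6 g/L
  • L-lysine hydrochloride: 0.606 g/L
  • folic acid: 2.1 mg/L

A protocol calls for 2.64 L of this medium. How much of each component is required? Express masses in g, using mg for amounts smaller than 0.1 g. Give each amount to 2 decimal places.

galactose 51.22 g; arabinose 66.26 g; tryptone 8.05 g; calcium pantothenate 38.54 mg; trehalose 51.74 g; L-lysine hydrochloride 1.60 g; folic acid 5.54 mg

Working volume: 2.64 L.
galactose: 19.4 g/L × 2.64 L = 51.22 g
arabinose: 25.1 g/L × 2.64 L = 66.26 g
tryptone: 3.05 g/L × 2.64 L = 8.05 g
calcium pantothenate: 14.6 mg/L × 2.64 L = 38.54 mg
trehalose: 19.6 g/L × 2.64 L = 51.74 g
L-lysine hydrochloride: 0.606 g/L × 2.64 L = 1.60 g
folic acid: 2.1 mg/L × 2.64 L = 5.54 mg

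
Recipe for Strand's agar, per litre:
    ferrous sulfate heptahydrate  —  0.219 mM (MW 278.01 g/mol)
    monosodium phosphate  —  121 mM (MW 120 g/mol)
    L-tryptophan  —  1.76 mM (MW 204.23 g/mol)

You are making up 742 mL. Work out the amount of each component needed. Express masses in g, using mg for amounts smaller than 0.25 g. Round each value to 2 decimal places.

Target volume = 742 mL = 0.742 L.
ferrous sulfate heptahydrate: 0.219 mmol/L × 278.01 mg/mmol × 0.742 L = 45.18 mg
monosodium phosphate: 121 mmol/L × 120 g/mol × 0.742 L ÷ 1000 = 10.77 g
L-tryptophan: 1.76 mmol/L × 204.23 g/mol × 0.742 L ÷ 1000 = 0.27 g

ferrous sulfate heptahydrate 45.18 mg; monosodium phosphate 10.77 g; L-tryptophan 0.27 g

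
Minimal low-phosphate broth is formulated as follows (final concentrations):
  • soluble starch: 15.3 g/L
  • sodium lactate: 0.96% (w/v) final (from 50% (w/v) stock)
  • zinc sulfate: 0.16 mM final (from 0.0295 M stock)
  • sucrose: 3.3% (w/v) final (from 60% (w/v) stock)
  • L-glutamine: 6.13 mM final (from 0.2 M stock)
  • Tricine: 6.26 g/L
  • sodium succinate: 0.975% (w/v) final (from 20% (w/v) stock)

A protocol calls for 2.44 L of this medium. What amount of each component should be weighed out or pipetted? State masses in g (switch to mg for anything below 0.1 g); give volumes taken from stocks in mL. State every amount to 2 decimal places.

Working volume: 2.44 L.
soluble starch: 15.3 g/L × 2.44 L = 37.33 g
sodium lactate: V = C2·V2/C1 = 0.96% ÷ 50% × 2440 mL = 46.85 mL
zinc sulfate: V = C2·V2/C1 = 0.16 mM × 2440 mL ÷ 29.5 mM = 13.23 mL
sucrose: V = C2·V2/C1 = 3.3% ÷ 60% × 2440 mL = 134.20 mL
L-glutamine: V = C2·V2/C1 = 6.13 mM × 2440 mL ÷ 200 mM = 74.79 mL
Tricine: 6.26 g/L × 2.44 L = 15.27 g
sodium succinate: V = C2·V2/C1 = 0.975% ÷ 20% × 2440 mL = 118.95 mL

soluble starch 37.33 g; sodium lactate 46.85 mL; zinc sulfate 13.23 mL; sucrose 134.20 mL; L-glutamine 74.79 mL; Tricine 15.27 g; sodium succinate 118.95 mL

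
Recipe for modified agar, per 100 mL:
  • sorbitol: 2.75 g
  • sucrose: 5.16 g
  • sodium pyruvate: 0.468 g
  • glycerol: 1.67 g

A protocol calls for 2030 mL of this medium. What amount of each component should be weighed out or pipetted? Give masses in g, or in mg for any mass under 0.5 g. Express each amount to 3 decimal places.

sorbitol 55.825 g; sucrose 104.748 g; sodium pyruvate 9.500 g; glycerol 33.901 g

Ratio of target to recipe volume: 2030 / 100 = 20.3.
sorbitol: 2.75 g × (2030 mL / 100 mL) = 55.825 g
sucrose: 5.16 g × (2030 mL / 100 mL) = 104.748 g
sodium pyruvate: 0.468 g × (2030 mL / 100 mL) = 9.500 g
glycerol: 1.67 g × (2030 mL / 100 mL) = 33.901 g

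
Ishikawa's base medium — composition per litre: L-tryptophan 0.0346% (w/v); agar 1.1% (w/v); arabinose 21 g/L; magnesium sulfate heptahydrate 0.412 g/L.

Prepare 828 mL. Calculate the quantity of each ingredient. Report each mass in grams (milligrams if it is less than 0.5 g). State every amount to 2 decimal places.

Scale factor relative to 1 L: 0.828.
L-tryptophan: 0.0346% w/v = 0.346 g/L → 0.346 × 0.828 L = 0.286488 g = 286.49 mg
agar: 1.1% w/v = 11 g/L → 11 × 0.828 L = 9.11 g
arabinose: 21 g/L × 0.828 L = 17.39 g
magnesium sulfate heptahydrate: 0.412 g/L × 0.828 L = 0.341136 g = 341.14 mg

L-tryptophan 286.49 mg; agar 9.11 g; arabinose 17.39 g; magnesium sulfate heptahydrate 341.14 mg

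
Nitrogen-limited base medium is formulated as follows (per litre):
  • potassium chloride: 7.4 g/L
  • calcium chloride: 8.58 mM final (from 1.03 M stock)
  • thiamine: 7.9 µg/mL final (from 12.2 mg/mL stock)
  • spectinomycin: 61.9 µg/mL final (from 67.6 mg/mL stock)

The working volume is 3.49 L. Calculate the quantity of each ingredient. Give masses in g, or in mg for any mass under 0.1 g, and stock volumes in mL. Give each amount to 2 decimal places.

Scale factor relative to 1 L: 3.49.
potassium chloride: 7.4 g/L × 3.49 L = 25.83 g
calcium chloride: C1V1 = C2V2 → 8.58 mM × 3490 mL ÷ 1030 mM = 29.07 mL
thiamine: dilute stock: 7.9 µg/mL × 3490 mL ÷ 12200 µg/mL = 2.26 mL
spectinomycin: V = C2·V2/C1 = 61.9 µg/mL × 3490 mL ÷ 67600 µg/mL = 3.20 mL

potassium chloride 25.83 g; calcium chloride 29.07 mL; thiamine 2.26 mL; spectinomycin 3.20 mL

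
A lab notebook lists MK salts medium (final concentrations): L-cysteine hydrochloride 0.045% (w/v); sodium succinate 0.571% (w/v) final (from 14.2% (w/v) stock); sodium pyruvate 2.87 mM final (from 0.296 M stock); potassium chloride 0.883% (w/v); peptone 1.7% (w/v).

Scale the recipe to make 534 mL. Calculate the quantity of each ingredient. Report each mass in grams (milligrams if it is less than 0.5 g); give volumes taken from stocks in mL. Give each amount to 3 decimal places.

L-cysteine hydrochloride 240.300 mg; sodium succinate 21.473 mL; sodium pyruvate 5.178 mL; potassium chloride 4.715 g; peptone 9.078 g

Target volume = 534 mL = 0.534 L.
L-cysteine hydrochloride: 0.045% w/v = 0.45 g/L → 0.45 × 0.534 L = 0.2403 g = 240.300 mg
sodium succinate: V = C2·V2/C1 = 0.571% ÷ 14.2% × 534 mL = 21.473 mL
sodium pyruvate: dilute stock: 2.87 mM × 534 mL ÷ 296 mM = 5.178 mL
potassium chloride: 0.883 g per 100 mL × 534 mL ÷ 100 = 4.715 g
peptone: 1.7% w/v = 17 g/L → 17 × 0.534 L = 9.078 g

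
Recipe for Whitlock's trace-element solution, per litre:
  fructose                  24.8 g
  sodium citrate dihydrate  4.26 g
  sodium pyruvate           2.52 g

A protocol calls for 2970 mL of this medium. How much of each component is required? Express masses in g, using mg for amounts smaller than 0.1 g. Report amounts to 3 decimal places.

fructose 73.656 g; sodium citrate dihydrate 12.652 g; sodium pyruvate 7.484 g

Scale factor = 2970 mL / 1000 mL = 2.97.
fructose: 24.8 g × (2970 mL / 1000 mL) = 73.656 g
sodium citrate dihydrate: 4.26 g × (2970 mL / 1000 mL) = 12.652 g
sodium pyruvate: 2.52 g × (2970 mL / 1000 mL) = 7.484 g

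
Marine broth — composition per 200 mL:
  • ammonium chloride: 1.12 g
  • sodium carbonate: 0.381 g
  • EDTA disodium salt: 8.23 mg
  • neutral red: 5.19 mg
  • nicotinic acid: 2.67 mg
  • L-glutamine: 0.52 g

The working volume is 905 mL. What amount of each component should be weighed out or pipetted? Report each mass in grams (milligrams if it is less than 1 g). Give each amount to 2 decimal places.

ammonium chloride 5.07 g; sodium carbonate 1.72 g; EDTA disodium salt 37.24 mg; neutral red 23.48 mg; nicotinic acid 12.08 mg; L-glutamine 2.35 g

Scale factor = 905 mL / 200 mL = 4.525.
ammonium chloride: 1.12 g × (905 mL / 200 mL) = 5.07 g
sodium carbonate: 0.381 g × (905 mL / 200 mL) = 1.72 g
EDTA disodium salt: 8.23 mg × (905 mL / 200 mL) = 37.24 mg
neutral red: 5.19 mg × (905 mL / 200 mL) = 23.48 mg
nicotinic acid: 2.67 mg × (905 mL / 200 mL) = 12.08 mg
L-glutamine: 0.52 g × (905 mL / 200 mL) = 2.35 g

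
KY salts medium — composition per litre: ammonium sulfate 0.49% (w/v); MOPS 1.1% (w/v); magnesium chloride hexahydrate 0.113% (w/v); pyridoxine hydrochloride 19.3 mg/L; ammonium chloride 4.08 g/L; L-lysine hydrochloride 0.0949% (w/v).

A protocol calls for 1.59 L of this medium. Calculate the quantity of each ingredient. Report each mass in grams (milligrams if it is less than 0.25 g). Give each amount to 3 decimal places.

Scale factor relative to 1 L: 1.59.
ammonium sulfate: 0.49 g per 100 mL × 1590 mL ÷ 100 = 7.791 g
MOPS: 1.1 g per 100 mL × 1590 mL ÷ 100 = 17.490 g
magnesium chloride hexahydrate: 0.113% w/v = 1.13 g/L → 1.13 × 1.59 L = 1.797 g
pyridoxine hydrochloride: 19.3 mg/L × 1.59 L = 30.687 mg
ammonium chloride: 4.08 g/L × 1.59 L = 6.487 g
L-lysine hydrochloride: 0.0949% w/v = 0.949 g/L → 0.949 × 1.59 L = 1.509 g

ammonium sulfate 7.791 g; MOPS 17.490 g; magnesium chloride hexahydrate 1.797 g; pyridoxine hydrochloride 30.687 mg; ammonium chloride 6.487 g; L-lysine hydrochloride 1.509 g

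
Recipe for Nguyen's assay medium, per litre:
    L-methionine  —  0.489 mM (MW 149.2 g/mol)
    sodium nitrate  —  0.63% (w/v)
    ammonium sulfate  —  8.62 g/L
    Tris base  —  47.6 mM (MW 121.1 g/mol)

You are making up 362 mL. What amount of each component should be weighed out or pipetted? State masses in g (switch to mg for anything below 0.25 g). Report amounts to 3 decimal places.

Target volume = 362 mL = 0.362 L.
L-methionine: 0.489 mmol/L × 149.2 mg/mmol × 0.362 L = 26.411 mg
sodium nitrate: 0.63% w/v = 6.3 g/L → 6.3 × 0.362 L = 2.281 g
ammonium sulfate: 8.62 g/L × 0.362 L = 3.120 g
Tris base: 47.6 mmol/L × 121.1 g/mol × 0.362 L ÷ 1000 = 2.087 g

L-methionine 26.411 mg; sodium nitrate 2.281 g; ammonium sulfate 3.120 g; Tris base 2.087 g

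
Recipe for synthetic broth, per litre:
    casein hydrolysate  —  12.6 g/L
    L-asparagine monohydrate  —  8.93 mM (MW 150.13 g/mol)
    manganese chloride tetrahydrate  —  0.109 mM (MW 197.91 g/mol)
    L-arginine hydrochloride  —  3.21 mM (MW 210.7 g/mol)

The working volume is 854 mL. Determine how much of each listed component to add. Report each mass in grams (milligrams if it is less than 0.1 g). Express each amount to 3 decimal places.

Working volume: 854 mL = 0.854 L.
casein hydrolysate: 12.6 g/L × 0.854 L = 10.760 g
L-asparagine monohydrate: 8.93 mmol/L × 150.13 g/mol × 0.854 L ÷ 1000 = 1.145 g
manganese chloride tetrahydrate: 0.109 mmol/L × 197.91 mg/mmol × 0.854 L = 18.423 mg
L-arginine hydrochloride: 3.21 mmol/L × 210.7 g/mol × 0.854 L ÷ 1000 = 0.578 g

casein hydrolysate 10.760 g; L-asparagine monohydrate 1.145 g; manganese chloride tetrahydrate 18.423 mg; L-arginine hydrochloride 0.578 g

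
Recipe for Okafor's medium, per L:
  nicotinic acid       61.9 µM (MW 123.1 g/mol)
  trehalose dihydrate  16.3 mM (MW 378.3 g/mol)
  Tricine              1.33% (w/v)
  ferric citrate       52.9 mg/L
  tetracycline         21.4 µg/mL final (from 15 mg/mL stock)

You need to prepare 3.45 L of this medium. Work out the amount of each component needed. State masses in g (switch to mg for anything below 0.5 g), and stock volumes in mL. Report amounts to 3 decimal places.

nicotinic acid 26.289 mg; trehalose dihydrate 21.274 g; Tricine 45.885 g; ferric citrate 182.505 mg; tetracycline 4.922 mL

Scale factor relative to 1 L: 3.45.
nicotinic acid: 61.9 µmol/L × 123.1 g/mol × 3.45 L ÷ 1000 = 26.289 mg
trehalose dihydrate: 16.3 mmol/L × 378.3 g/mol × 3.45 L ÷ 1000 = 21.274 g
Tricine: 1.33% w/v = 13.3 g/L → 13.3 × 3.45 L = 45.885 g
ferric citrate: 52.9 mg/L × 3.45 L = 182.505 mg
tetracycline: V = C2·V2/C1 = 21.4 µg/mL × 3450 mL ÷ 15000 µg/mL = 4.922 mL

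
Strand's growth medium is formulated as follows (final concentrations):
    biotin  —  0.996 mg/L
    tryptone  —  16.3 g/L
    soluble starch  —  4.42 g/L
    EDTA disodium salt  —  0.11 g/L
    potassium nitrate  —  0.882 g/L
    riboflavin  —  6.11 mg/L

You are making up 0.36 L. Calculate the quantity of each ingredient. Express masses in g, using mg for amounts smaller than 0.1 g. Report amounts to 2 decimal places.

Scale factor relative to 1 L: 0.36.
biotin: 0.996 mg/L × 0.36 L = 0.36 mg
tryptone: 16.3 g/L × 0.36 L = 5.87 g
soluble starch: 4.42 g/L × 0.36 L = 1.59 g
EDTA disodium salt: 0.11 g/L × 0.36 L = 0.0396 g = 39.60 mg
potassium nitrate: 0.882 g/L × 0.36 L = 0.32 g
riboflavin: 6.11 mg/L × 0.36 L = 2.20 mg

biotin 0.36 mg; tryptone 5.87 g; soluble starch 1.59 g; EDTA disodium salt 39.60 mg; potassium nitrate 0.32 g; riboflavin 2.20 mg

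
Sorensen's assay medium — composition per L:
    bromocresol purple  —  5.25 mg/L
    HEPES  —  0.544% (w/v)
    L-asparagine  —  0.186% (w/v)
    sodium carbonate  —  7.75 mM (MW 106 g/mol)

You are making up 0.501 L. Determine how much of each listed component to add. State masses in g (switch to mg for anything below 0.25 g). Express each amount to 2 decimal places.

bromocresol purple 2.63 mg; HEPES 2.73 g; L-asparagine 0.93 g; sodium carbonate 0.41 g

Scale factor relative to 1 L: 0.501.
bromocresol purple: 5.25 mg/L × 0.501 L = 2.63 mg
HEPES: 0.544% w/v = 5.44 g/L → 5.44 × 0.501 L = 2.73 g
L-asparagine: 0.186 g per 100 mL × 501 mL ÷ 100 = 0.93 g
sodium carbonate: 7.75 mmol/L × 106 g/mol × 0.501 L ÷ 1000 = 0.41 g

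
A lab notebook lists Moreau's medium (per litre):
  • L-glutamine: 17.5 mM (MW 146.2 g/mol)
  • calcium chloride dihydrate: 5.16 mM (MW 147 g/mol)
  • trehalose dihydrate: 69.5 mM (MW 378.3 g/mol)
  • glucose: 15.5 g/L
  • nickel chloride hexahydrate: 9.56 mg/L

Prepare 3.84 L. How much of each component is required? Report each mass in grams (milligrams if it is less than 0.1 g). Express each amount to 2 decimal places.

L-glutamine 9.82 g; calcium chloride dihydrate 2.91 g; trehalose dihydrate 100.96 g; glucose 59.52 g; nickel chloride hexahydrate 36.71 mg

Scale factor relative to 1 L: 3.84.
L-glutamine: 17.5 mmol/L × 146.2 g/mol × 3.84 L ÷ 1000 = 9.82 g
calcium chloride dihydrate: 5.16 mmol/L × 147 g/mol × 3.84 L ÷ 1000 = 2.91 g
trehalose dihydrate: 69.5 mmol/L × 378.3 g/mol × 3.84 L ÷ 1000 = 100.96 g
glucose: 15.5 g/L × 3.84 L = 59.52 g
nickel chloride hexahydrate: 9.56 mg/L × 3.84 L = 36.71 mg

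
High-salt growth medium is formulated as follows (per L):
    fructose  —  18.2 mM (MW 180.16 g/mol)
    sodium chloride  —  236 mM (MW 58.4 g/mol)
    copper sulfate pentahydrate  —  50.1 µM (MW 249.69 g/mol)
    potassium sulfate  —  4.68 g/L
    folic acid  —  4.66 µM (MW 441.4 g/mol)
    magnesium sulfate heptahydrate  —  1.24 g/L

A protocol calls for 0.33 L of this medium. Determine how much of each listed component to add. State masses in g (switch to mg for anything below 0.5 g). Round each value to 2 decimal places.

Scale factor relative to 1 L: 0.33.
fructose: 18.2 mmol/L × 180.16 g/mol × 0.33 L ÷ 1000 = 1.08 g
sodium chloride: 236 mmol/L × 58.4 g/mol × 0.33 L ÷ 1000 = 4.55 g
copper sulfate pentahydrate: 50.1 µmol/L × 249.69 g/mol × 0.33 L ÷ 1000 = 4.13 mg
potassium sulfate: 4.68 g/L × 0.33 L = 1.54 g
folic acid: 4.66 µmol/L × 441.4 g/mol × 0.33 L ÷ 1000 = 0.68 mg
magnesium sulfate heptahydrate: 1.24 g/L × 0.33 L = 0.4092 g = 409.20 mg

fructose 1.08 g; sodium chloride 4.55 g; copper sulfate pentahydrate 4.13 mg; potassium sulfate 1.54 g; folic acid 0.68 mg; magnesium sulfate heptahydrate 409.20 mg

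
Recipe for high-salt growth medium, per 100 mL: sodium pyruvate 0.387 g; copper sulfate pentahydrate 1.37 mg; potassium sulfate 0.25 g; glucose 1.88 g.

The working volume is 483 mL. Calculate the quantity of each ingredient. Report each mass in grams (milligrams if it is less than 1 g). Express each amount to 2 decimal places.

sodium pyruvate 1.87 g; copper sulfate pentahydrate 6.62 mg; potassium sulfate 1.21 g; glucose 9.08 g

Ratio of target to recipe volume: 483 / 100 = 4.83.
sodium pyruvate: 0.387 g × (483 mL / 100 mL) = 1.87 g
copper sulfate pentahydrate: 1.37 mg × (483 mL / 100 mL) = 6.62 mg
potassium sulfate: 0.25 g × (483 mL / 100 mL) = 1.21 g
glucose: 1.88 g × (483 mL / 100 mL) = 9.08 g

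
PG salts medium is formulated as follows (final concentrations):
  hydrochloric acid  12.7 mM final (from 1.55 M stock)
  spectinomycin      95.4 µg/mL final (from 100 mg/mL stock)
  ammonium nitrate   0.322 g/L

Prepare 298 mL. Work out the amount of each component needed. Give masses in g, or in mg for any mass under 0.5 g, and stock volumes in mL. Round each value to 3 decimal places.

Working volume: 298 mL = 0.298 L.
hydrochloric acid: V = C2·V2/C1 = 12.7 mM × 298 mL ÷ 1550 mM = 2.442 mL
spectinomycin: C1V1 = C2V2 → 95.4 µg/mL × 298 mL ÷ 100000 µg/mL = 0.284 mL
ammonium nitrate: 0.322 g/L × 0.298 L = 0.095956 g = 95.956 mg

hydrochloric acid 2.442 mL; spectinomycin 0.284 mL; ammonium nitrate 95.956 mg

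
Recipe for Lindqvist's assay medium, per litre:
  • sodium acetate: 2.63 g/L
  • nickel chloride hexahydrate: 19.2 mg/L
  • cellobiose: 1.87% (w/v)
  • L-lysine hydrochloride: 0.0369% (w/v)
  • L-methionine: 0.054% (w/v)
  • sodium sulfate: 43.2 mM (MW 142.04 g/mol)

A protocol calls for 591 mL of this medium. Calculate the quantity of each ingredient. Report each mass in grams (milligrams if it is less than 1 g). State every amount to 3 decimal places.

Target volume = 591 mL = 0.591 L.
sodium acetate: 2.63 g/L × 0.591 L = 1.554 g
nickel chloride hexahydrate: 19.2 mg/L × 0.591 L = 11.347 mg
cellobiose: 1.87% w/v = 18.7 g/L → 18.7 × 0.591 L = 11.052 g
L-lysine hydrochloride: 0.0369 g per 100 mL × 591 mL ÷ 100 = 0.218079 g = 218.079 mg
L-methionine: 0.054% w/v = 0.54 g/L → 0.54 × 0.591 L = 0.31914 g = 319.140 mg
sodium sulfate: 43.2 mmol/L × 142.04 g/mol × 0.591 L ÷ 1000 = 3.626 g

sodium acetate 1.554 g; nickel chloride hexahydrate 11.347 mg; cellobiose 11.052 g; L-lysine hydrochloride 218.079 mg; L-methionine 319.140 mg; sodium sulfate 3.626 g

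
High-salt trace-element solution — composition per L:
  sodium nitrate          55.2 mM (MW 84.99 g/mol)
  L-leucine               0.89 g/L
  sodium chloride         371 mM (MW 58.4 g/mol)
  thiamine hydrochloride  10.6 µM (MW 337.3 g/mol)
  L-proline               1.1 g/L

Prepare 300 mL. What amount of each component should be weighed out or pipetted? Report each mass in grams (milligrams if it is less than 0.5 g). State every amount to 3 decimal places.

Working volume: 300 mL = 0.3 L.
sodium nitrate: 55.2 mmol/L × 84.99 g/mol × 0.3 L ÷ 1000 = 1.407 g
L-leucine: 0.89 g/L × 0.3 L = 0.267 g = 267.000 mg
sodium chloride: 371 mmol/L × 58.4 g/mol × 0.3 L ÷ 1000 = 6.500 g
thiamine hydrochloride: 10.6 µmol/L × 337.3 g/mol × 0.3 L ÷ 1000 = 1.073 mg
L-proline: 1.1 g/L × 0.3 L = 0.33 g = 330.000 mg

sodium nitrate 1.407 g; L-leucine 267.000 mg; sodium chloride 6.500 g; thiamine hydrochloride 1.073 mg; L-proline 330.000 mg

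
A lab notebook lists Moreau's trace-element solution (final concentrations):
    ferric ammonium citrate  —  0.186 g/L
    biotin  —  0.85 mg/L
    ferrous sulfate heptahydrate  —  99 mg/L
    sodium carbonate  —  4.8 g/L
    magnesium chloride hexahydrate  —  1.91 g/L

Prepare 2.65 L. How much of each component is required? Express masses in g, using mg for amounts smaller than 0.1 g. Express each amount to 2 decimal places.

Scale factor relative to 1 L: 2.65.
ferric ammonium citrate: 0.186 g/L × 2.65 L = 0.49 g
biotin: 0.85 mg/L × 2.65 L = 2.25 mg
ferrous sulfate heptahydrate: 99 mg/L × 2.65 L = 262.35 mg = 0.26 g
sodium carbonate: 4.8 g/L × 2.65 L = 12.72 g
magnesium chloride hexahydrate: 1.91 g/L × 2.65 L = 5.06 g

ferric ammonium citrate 0.49 g; biotin 2.25 mg; ferrous sulfate heptahydrate 0.26 g; sodium carbonate 12.72 g; magnesium chloride hexahydrate 5.06 g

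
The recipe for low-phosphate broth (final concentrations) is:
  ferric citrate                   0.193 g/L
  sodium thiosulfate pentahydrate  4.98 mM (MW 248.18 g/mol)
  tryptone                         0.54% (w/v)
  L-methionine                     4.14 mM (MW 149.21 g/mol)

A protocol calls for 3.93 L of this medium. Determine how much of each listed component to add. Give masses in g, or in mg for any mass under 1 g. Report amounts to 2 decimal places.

ferric citrate 758.49 mg; sodium thiosulfate pentahydrate 4.86 g; tryptone 21.22 g; L-methionine 2.43 g

Scale factor relative to 1 L: 3.93.
ferric citrate: 0.193 g/L × 3.93 L = 0.75849 g = 758.49 mg
sodium thiosulfate pentahydrate: 4.98 mmol/L × 248.18 g/mol × 3.93 L ÷ 1000 = 4.86 g
tryptone: 0.54% w/v = 5.4 g/L → 5.4 × 3.93 L = 21.22 g
L-methionine: 4.14 mmol/L × 149.21 g/mol × 3.93 L ÷ 1000 = 2.43 g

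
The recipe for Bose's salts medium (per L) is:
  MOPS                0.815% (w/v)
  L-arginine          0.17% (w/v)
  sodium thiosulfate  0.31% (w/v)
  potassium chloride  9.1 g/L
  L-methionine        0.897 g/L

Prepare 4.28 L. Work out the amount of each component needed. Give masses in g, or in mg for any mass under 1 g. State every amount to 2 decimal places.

Scale factor relative to 1 L: 4.28.
MOPS: 0.815% w/v = 8.15 g/L → 8.15 × 4.28 L = 34.88 g
L-arginine: 0.17% w/v = 1.7 g/L → 1.7 × 4.28 L = 7.28 g
sodium thiosulfate: 0.31 g per 100 mL × 4280 mL ÷ 100 = 13.27 g
potassium chloride: 9.1 g/L × 4.28 L = 38.95 g
L-methionine: 0.897 g/L × 4.28 L = 3.84 g

MOPS 34.88 g; L-arginine 7.28 g; sodium thiosulfate 13.27 g; potassium chloride 38.95 g; L-methionine 3.84 g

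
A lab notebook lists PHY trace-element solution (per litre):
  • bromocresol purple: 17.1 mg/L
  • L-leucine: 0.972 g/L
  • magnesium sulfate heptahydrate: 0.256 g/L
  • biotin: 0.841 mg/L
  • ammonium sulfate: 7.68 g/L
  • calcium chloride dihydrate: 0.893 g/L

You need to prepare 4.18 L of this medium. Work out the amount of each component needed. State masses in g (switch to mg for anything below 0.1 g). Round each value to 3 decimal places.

Working volume: 4.18 L.
bromocresol purple: 17.1 mg/L × 4.18 L = 71.478 mg
L-leucine: 0.972 g/L × 4.18 L = 4.063 g
magnesium sulfate heptahydrate: 0.256 g/L × 4.18 L = 1.070 g
biotin: 0.841 mg/L × 4.18 L = 3.515 mg
ammonium sulfate: 7.68 g/L × 4.18 L = 32.102 g
calcium chloride dihydrate: 0.893 g/L × 4.18 L = 3.733 g

bromocresol purple 71.478 mg; L-leucine 4.063 g; magnesium sulfate heptahydrate 1.070 g; biotin 3.515 mg; ammonium sulfate 32.102 g; calcium chloride dihydrate 3.733 g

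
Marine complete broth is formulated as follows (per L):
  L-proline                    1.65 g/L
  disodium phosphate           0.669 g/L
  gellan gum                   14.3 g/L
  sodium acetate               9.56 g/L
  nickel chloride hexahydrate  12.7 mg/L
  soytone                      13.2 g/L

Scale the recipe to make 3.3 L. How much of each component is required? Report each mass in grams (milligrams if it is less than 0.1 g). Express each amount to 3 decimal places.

Working volume: 3.3 L.
L-proline: 1.65 g/L × 3.3 L = 5.445 g
disodium phosphate: 0.669 g/L × 3.3 L = 2.208 g
gellan gum: 14.3 g/L × 3.3 L = 47.190 g
sodium acetate: 9.56 g/L × 3.3 L = 31.548 g
nickel chloride hexahydrate: 12.7 mg/L × 3.3 L = 41.910 mg
soytone: 13.2 g/L × 3.3 L = 43.560 g

L-proline 5.445 g; disodium phosphate 2.208 g; gellan gum 47.190 g; sodium acetate 31.548 g; nickel chloride hexahydrate 41.910 mg; soytone 43.560 g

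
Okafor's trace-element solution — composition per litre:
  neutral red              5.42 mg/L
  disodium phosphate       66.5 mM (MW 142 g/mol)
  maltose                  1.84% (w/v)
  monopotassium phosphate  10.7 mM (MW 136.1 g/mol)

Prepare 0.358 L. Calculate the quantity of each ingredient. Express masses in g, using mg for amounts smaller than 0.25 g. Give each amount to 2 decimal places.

neutral red 1.94 mg; disodium phosphate 3.38 g; maltose 6.59 g; monopotassium phosphate 0.52 g

Working volume: 0.358 L.
neutral red: 5.42 mg/L × 0.358 L = 1.94 mg
disodium phosphate: 66.5 mmol/L × 142 g/mol × 0.358 L ÷ 1000 = 3.38 g
maltose: 1.84% w/v = 18.4 g/L → 18.4 × 0.358 L = 6.59 g
monopotassium phosphate: 10.7 mmol/L × 136.1 g/mol × 0.358 L ÷ 1000 = 0.52 g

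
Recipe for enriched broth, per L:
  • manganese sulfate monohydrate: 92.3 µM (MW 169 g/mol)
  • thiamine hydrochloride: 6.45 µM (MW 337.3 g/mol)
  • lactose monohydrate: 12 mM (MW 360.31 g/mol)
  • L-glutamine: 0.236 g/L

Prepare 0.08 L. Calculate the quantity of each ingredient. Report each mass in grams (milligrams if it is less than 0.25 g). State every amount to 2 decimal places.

Working volume: 0.08 L.
manganese sulfate monohydrate: 92.3 µmol/L × 169 g/mol × 0.08 L ÷ 1000 = 1.25 mg
thiamine hydrochloride: 6.45 µmol/L × 337.3 g/mol × 0.08 L ÷ 1000 = 0.17 mg
lactose monohydrate: 12 mmol/L × 360.31 g/mol × 0.08 L ÷ 1000 = 0.35 g
L-glutamine: 0.236 g/L × 0.08 L = 0.01888 g = 18.88 mg

manganese sulfate monohydrate 1.25 mg; thiamine hydrochloride 0.17 mg; lactose monohydrate 0.35 g; L-glutamine 18.88 mg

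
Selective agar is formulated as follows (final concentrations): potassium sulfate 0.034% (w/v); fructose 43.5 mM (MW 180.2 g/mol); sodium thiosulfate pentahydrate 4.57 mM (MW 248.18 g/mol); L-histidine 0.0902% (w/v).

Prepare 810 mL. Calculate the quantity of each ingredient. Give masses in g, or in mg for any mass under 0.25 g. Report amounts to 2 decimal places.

potassium sulfate 0.28 g; fructose 6.35 g; sodium thiosulfate pentahydrate 0.92 g; L-histidine 0.73 g

Scale factor relative to 1 L: 0.81.
potassium sulfate: 0.034 g per 100 mL × 810 mL ÷ 100 = 0.28 g
fructose: 43.5 mmol/L × 180.2 g/mol × 0.81 L ÷ 1000 = 6.35 g
sodium thiosulfate pentahydrate: 4.57 mmol/L × 248.18 g/mol × 0.81 L ÷ 1000 = 0.92 g
L-histidine: 0.0902 g per 100 mL × 810 mL ÷ 100 = 0.73 g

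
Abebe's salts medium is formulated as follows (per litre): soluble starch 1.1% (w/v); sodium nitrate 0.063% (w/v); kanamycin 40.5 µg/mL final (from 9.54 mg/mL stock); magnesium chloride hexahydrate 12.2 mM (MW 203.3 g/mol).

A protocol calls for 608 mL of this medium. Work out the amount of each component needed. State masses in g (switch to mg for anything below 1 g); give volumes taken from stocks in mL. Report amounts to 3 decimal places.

soluble starch 6.688 g; sodium nitrate 383.040 mg; kanamycin 2.581 mL; magnesium chloride hexahydrate 1.508 g

Target volume = 608 mL = 0.608 L.
soluble starch: 1.1% w/v = 11 g/L → 11 × 0.608 L = 6.688 g
sodium nitrate: 0.063% w/v = 0.63 g/L → 0.63 × 0.608 L = 0.38304 g = 383.040 mg
kanamycin: C1V1 = C2V2 → 40.5 µg/mL × 608 mL ÷ 9540 µg/mL = 2.581 mL
magnesium chloride hexahydrate: 12.2 mmol/L × 203.3 g/mol × 0.608 L ÷ 1000 = 1.508 g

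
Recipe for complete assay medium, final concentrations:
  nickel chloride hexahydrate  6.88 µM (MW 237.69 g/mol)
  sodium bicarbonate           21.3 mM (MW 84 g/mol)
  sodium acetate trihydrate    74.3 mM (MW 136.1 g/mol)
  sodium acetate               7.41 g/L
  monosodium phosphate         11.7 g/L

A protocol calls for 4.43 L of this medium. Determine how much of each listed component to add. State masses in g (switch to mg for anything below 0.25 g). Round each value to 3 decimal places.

Working volume: 4.43 L.
nickel chloride hexahydrate: 6.88 µmol/L × 237.69 g/mol × 4.43 L ÷ 1000 = 7.244 mg
sodium bicarbonate: 21.3 mmol/L × 84 g/mol × 4.43 L ÷ 1000 = 7.926 g
sodium acetate trihydrate: 74.3 mmol/L × 136.1 g/mol × 4.43 L ÷ 1000 = 44.797 g
sodium acetate: 7.41 g/L × 4.43 L = 32.826 g
monosodium phosphate: 11.7 g/L × 4.43 L = 51.831 g

nickel chloride hexahydrate 7.244 mg; sodium bicarbonate 7.926 g; sodium acetate trihydrate 44.797 g; sodium acetate 32.826 g; monosodium phosphate 51.831 g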